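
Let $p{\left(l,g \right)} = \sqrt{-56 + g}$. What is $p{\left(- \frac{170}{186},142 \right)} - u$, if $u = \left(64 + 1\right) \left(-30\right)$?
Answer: $1950 + \sqrt{86} \approx 1959.3$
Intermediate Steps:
$u = -1950$ ($u = 65 \left(-30\right) = -1950$)
$p{\left(- \frac{170}{186},142 \right)} - u = \sqrt{-56 + 142} - -1950 = \sqrt{86} + 1950 = 1950 + \sqrt{86}$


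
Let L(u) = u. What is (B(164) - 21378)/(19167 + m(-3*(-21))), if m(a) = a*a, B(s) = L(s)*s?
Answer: 2759/11568 ≈ 0.23850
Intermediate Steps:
B(s) = s² (B(s) = s*s = s²)
m(a) = a²
(B(164) - 21378)/(19167 + m(-3*(-21))) = (164² - 21378)/(19167 + (-3*(-21))²) = (26896 - 21378)/(19167 + 63²) = 5518/(19167 + 3969) = 5518/23136 = 5518*(1/23136) = 2759/11568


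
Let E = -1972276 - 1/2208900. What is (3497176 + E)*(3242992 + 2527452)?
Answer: 4859221084452267389/552225 ≈ 8.7993e+12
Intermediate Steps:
E = -4356560456401/2208900 (E = -1972276 - 1*1/2208900 = -1972276 - 1/2208900 = -4356560456401/2208900 ≈ -1.9723e+6)
(3497176 + E)*(3242992 + 2527452) = (3497176 - 4356560456401/2208900)*(3242992 + 2527452) = (3368351609999/2208900)*5770444 = 4859221084452267389/552225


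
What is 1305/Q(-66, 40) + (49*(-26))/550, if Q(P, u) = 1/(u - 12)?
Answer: 10047863/275 ≈ 36538.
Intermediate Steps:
Q(P, u) = 1/(-12 + u)
1305/Q(-66, 40) + (49*(-26))/550 = 1305/(1/(-12 + 40)) + (49*(-26))/550 = 1305/(1/28) - 1274*1/550 = 1305/(1/28) - 637/275 = 1305*28 - 637/275 = 36540 - 637/275 = 10047863/275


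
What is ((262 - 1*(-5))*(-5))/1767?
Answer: -445/589 ≈ -0.75552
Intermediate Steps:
((262 - 1*(-5))*(-5))/1767 = ((262 + 5)*(-5))*(1/1767) = (267*(-5))*(1/1767) = -1335*1/1767 = -445/589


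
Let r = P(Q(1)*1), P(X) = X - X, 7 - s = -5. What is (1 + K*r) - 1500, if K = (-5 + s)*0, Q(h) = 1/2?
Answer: -1499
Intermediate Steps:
s = 12 (s = 7 - 1*(-5) = 7 + 5 = 12)
Q(h) = ½
P(X) = 0
r = 0
K = 0 (K = (-5 + 12)*0 = 7*0 = 0)
(1 + K*r) - 1500 = (1 + 0*0) - 1500 = (1 + 0) - 1500 = 1 - 1500 = -1499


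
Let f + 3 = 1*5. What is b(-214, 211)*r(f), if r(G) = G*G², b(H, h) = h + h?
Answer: 3376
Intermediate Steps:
b(H, h) = 2*h
f = 2 (f = -3 + 1*5 = -3 + 5 = 2)
r(G) = G³
b(-214, 211)*r(f) = (2*211)*2³ = 422*8 = 3376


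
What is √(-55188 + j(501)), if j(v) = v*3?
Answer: 3*I*√5965 ≈ 231.7*I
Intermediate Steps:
j(v) = 3*v
√(-55188 + j(501)) = √(-55188 + 3*501) = √(-55188 + 1503) = √(-53685) = 3*I*√5965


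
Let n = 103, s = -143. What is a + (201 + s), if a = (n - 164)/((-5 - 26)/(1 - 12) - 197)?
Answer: 124559/2136 ≈ 58.314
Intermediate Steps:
a = 671/2136 (a = (103 - 164)/((-5 - 26)/(1 - 12) - 197) = -61/(-31/(-11) - 197) = -61/(-31*(-1/11) - 197) = -61/(31/11 - 197) = -61/(-2136/11) = -61*(-11/2136) = 671/2136 ≈ 0.31414)
a + (201 + s) = 671/2136 + (201 - 143) = 671/2136 + 58 = 124559/2136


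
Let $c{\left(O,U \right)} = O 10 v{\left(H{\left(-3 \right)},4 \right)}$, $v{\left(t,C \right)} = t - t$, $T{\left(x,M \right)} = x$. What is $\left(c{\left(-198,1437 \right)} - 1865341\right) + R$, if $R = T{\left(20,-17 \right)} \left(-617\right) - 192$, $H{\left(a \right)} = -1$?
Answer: $-1877873$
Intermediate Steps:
$R = -12532$ ($R = 20 \left(-617\right) - 192 = -12340 - 192 = -12532$)
$v{\left(t,C \right)} = 0$
$c{\left(O,U \right)} = 0$ ($c{\left(O,U \right)} = O 10 \cdot 0 = 10 O 0 = 0$)
$\left(c{\left(-198,1437 \right)} - 1865341\right) + R = \left(0 - 1865341\right) - 12532 = -1865341 - 12532 = -1877873$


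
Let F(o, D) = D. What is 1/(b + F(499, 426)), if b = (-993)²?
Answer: 1/986475 ≈ 1.0137e-6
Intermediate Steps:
b = 986049
1/(b + F(499, 426)) = 1/(986049 + 426) = 1/986475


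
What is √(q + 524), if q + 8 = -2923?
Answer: I*√2407 ≈ 49.061*I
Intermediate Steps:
q = -2931 (q = -8 - 2923 = -2931)
√(q + 524) = √(-2931 + 524) = √(-2407) = I*√2407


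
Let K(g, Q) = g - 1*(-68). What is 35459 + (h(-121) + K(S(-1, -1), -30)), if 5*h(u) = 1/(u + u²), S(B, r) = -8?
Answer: 2578679401/72600 ≈ 35519.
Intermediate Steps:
K(g, Q) = 68 + g (K(g, Q) = g + 68 = 68 + g)
h(u) = 1/(5*(u + u²))
35459 + (h(-121) + K(S(-1, -1), -30)) = 35459 + ((⅕)/(-121*(1 - 121)) + (68 - 8)) = 35459 + ((⅕)*(-1/121)/(-120) + 60) = 35459 + ((⅕)*(-1/121)*(-1/120) + 60) = 35459 + (1/72600 + 60) = 35459 + 4356001/72600 = 2578679401/72600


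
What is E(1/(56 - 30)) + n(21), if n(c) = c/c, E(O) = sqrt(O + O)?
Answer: 1 + sqrt(13)/13 ≈ 1.2773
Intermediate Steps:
E(O) = sqrt(2)*sqrt(O) (E(O) = sqrt(2*O) = sqrt(2)*sqrt(O))
n(c) = 1
E(1/(56 - 30)) + n(21) = sqrt(2)*sqrt(1/(56 - 30)) + 1 = sqrt(2)*sqrt(1/26) + 1 = sqrt(2)*(sqrt(26)/26) + 1 = sqrt(13)/13 + 1 = 1 + sqrt(13)/13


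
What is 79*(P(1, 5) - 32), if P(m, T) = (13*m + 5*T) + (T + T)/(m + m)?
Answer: 869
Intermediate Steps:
P(m, T) = 5*T + 13*m + T/m (P(m, T) = (5*T + 13*m) + (2*T)/((2*m)) = (5*T + 13*m) + (2*T)*(1/(2*m)) = (5*T + 13*m) + T/m = 5*T + 13*m + T/m)
79*(P(1, 5) - 32) = 79*((5*5 + 13*1 + 5/1) - 32) = 79*((25 + 13 + 5*1) - 32) = 79*((25 + 13 + 5) - 32) = 79*(43 - 32) = 79*11 = 869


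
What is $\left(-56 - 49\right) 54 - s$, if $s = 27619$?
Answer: $-33289$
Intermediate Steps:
$\left(-56 - 49\right) 54 - s = \left(-56 - 49\right) 54 - 27619 = \left(-105\right) 54 - 27619 = -5670 - 27619 = -33289$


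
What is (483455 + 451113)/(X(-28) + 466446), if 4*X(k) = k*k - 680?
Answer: 116821/58309 ≈ 2.0035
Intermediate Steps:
X(k) = -170 + k**2/4 (X(k) = (k*k - 680)/4 = (k**2 - 680)/4 = (-680 + k**2)/4 = -170 + k**2/4)
(483455 + 451113)/(X(-28) + 466446) = (483455 + 451113)/((-170 + (1/4)*(-28)**2) + 466446) = 934568/((-170 + (1/4)*784) + 466446) = 934568/((-170 + 196) + 466446) = 934568/(26 + 466446) = 934568/466472 = 934568*(1/466472) = 116821/58309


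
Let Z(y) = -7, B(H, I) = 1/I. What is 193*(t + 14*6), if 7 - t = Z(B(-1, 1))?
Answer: 18914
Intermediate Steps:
t = 14 (t = 7 - 1*(-7) = 7 + 7 = 14)
193*(t + 14*6) = 193*(14 + 14*6) = 193*(14 + 84) = 193*98 = 18914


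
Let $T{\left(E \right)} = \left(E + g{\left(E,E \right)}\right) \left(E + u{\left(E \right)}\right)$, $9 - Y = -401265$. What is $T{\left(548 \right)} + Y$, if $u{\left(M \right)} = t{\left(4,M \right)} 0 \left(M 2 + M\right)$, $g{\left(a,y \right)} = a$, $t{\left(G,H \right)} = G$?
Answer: $1001882$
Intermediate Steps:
$Y = 401274$ ($Y = 9 - -401265 = 9 + 401265 = 401274$)
$u{\left(M \right)} = 0$ ($u{\left(M \right)} = 4 \cdot 0 \left(M 2 + M\right) = 0 \left(2 M + M\right) = 0 \cdot 3 M = 0$)
$T{\left(E \right)} = 2 E^{2}$ ($T{\left(E \right)} = \left(E + E\right) \left(E + 0\right) = 2 E E = 2 E^{2}$)
$T{\left(548 \right)} + Y = 2 \cdot 548^{2} + 401274 = 2 \cdot 300304 + 401274 = 600608 + 401274 = 1001882$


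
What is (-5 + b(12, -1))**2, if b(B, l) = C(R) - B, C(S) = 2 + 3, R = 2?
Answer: 144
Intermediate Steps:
C(S) = 5
b(B, l) = 5 - B
(-5 + b(12, -1))**2 = (-5 + (5 - 1*12))**2 = (-5 + (5 - 12))**2 = (-5 - 7)**2 = (-12)**2 = 144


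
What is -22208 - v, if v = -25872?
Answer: 3664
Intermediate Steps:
-22208 - v = -22208 - 1*(-25872) = -22208 + 25872 = 3664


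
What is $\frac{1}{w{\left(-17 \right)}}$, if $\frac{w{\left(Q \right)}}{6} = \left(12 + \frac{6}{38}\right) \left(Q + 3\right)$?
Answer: $- \frac{19}{19404} \approx -0.00097918$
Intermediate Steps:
$w{\left(Q \right)} = \frac{4158}{19} + \frac{1386 Q}{19}$ ($w{\left(Q \right)} = 6 \left(12 + \frac{6}{38}\right) \left(Q + 3\right) = 6 \left(12 + 6 \cdot \frac{1}{38}\right) \left(3 + Q\right) = 6 \left(12 + \frac{3}{19}\right) \left(3 + Q\right) = 6 \frac{231 \left(3 + Q\right)}{19} = 6 \left(\frac{693}{19} + \frac{231 Q}{19}\right) = \frac{4158}{19} + \frac{1386 Q}{19}$)
$\frac{1}{w{\left(-17 \right)}} = \frac{1}{\frac{4158}{19} + \frac{1386}{19} \left(-17\right)} = \frac{1}{\frac{4158}{19} - \frac{23562}{19}} = \frac{1}{- \frac{19404}{19}} = - \frac{19}{19404}$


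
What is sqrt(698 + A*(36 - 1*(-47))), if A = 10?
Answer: 2*sqrt(382) ≈ 39.090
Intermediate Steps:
sqrt(698 + A*(36 - 1*(-47))) = sqrt(698 + 10*(36 - 1*(-47))) = sqrt(698 + 10*(36 + 47)) = sqrt(698 + 10*83) = sqrt(698 + 830) = sqrt(1528) = 2*sqrt(382)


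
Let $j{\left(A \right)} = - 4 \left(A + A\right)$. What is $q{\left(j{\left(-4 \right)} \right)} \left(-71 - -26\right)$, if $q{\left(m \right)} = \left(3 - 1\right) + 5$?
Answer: $-315$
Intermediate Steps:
$j{\left(A \right)} = - 8 A$ ($j{\left(A \right)} = - 4 \cdot 2 A = - 8 A$)
$q{\left(m \right)} = 7$ ($q{\left(m \right)} = 2 + 5 = 7$)
$q{\left(j{\left(-4 \right)} \right)} \left(-71 - -26\right) = 7 \left(-71 - -26\right) = 7 \left(-71 + 26\right) = 7 \left(-45\right) = -315$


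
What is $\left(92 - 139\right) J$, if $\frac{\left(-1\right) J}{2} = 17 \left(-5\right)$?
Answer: $-7990$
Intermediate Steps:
$J = 170$ ($J = - 2 \cdot 17 \left(-5\right) = \left(-2\right) \left(-85\right) = 170$)
$\left(92 - 139\right) J = \left(92 - 139\right) 170 = \left(-47\right) 170 = -7990$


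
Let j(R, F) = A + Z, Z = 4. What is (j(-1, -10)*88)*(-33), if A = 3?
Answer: -20328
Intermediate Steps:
j(R, F) = 7 (j(R, F) = 3 + 4 = 7)
(j(-1, -10)*88)*(-33) = (7*88)*(-33) = 616*(-33) = -20328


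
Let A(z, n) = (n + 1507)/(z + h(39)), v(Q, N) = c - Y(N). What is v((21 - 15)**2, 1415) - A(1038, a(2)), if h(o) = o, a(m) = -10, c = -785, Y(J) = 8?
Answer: -285186/359 ≈ -794.39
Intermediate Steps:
v(Q, N) = -793 (v(Q, N) = -785 - 1*8 = -785 - 8 = -793)
A(z, n) = (1507 + n)/(39 + z) (A(z, n) = (n + 1507)/(z + 39) = (1507 + n)/(39 + z))
v((21 - 15)**2, 1415) - A(1038, a(2)) = -793 - (1507 - 10)/(39 + 1038) = -793 - 1497/1077 = -793 - 1*499/359 = -793 - 499/359 = -285186/359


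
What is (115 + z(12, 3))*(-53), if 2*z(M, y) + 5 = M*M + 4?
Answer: -19769/2 ≈ -9884.5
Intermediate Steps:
z(M, y) = -1/2 + M**2/2 (z(M, y) = -5/2 + (M*M + 4)/2 = -5/2 + (M**2 + 4)/2 = -5/2 + (4 + M**2)/2 = -5/2 + (2 + M**2/2) = -1/2 + M**2/2)
(115 + z(12, 3))*(-53) = (115 + (-1/2 + (1/2)*12**2))*(-53) = (115 + (-1/2 + (1/2)*144))*(-53) = (115 + (-1/2 + 72))*(-53) = (115 + 143/2)*(-53) = (373/2)*(-53) = -19769/2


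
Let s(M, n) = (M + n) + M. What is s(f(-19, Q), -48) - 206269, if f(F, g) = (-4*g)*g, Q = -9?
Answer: -206965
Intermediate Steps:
f(F, g) = -4*g**2
s(M, n) = n + 2*M
s(f(-19, Q), -48) - 206269 = (-48 + 2*(-4*(-9)**2)) - 206269 = (-48 + 2*(-4*81)) - 206269 = (-48 + 2*(-324)) - 206269 = (-48 - 648) - 206269 = -696 - 206269 = -206965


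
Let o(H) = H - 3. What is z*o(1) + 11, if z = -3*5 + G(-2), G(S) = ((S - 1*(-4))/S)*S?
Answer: 37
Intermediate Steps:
o(H) = -3 + H
G(S) = 4 + S (G(S) = ((S + 4)/S)*S = ((4 + S)/S)*S = 4 + S)
z = -13 (z = -3*5 + (4 - 2) = -15 + 2 = -13)
z*o(1) + 11 = -13*(-3 + 1) + 11 = -13*(-2) + 11 = 26 + 11 = 37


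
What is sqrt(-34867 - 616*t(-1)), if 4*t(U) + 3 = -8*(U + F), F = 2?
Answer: 7*I*sqrt(677) ≈ 182.13*I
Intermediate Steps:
t(U) = -19/4 - 2*U (t(U) = -3/4 + (-8*(U + 2))/4 = -3/4 + (-8*(2 + U))/4 = -3/4 + (-16 - 8*U)/4 = -3/4 + (-4 - 2*U) = -19/4 - 2*U)
sqrt(-34867 - 616*t(-1)) = sqrt(-34867 - 616*(-19/4 - 2*(-1))) = sqrt(-34867 - 616*(-19/4 + 2)) = sqrt(-34867 - 616*(-11/4)) = sqrt(-34867 + 1694) = sqrt(-33173) = 7*I*sqrt(677)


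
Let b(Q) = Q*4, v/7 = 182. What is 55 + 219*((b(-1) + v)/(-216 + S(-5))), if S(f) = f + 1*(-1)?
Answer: -44320/37 ≈ -1197.8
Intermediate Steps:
v = 1274 (v = 7*182 = 1274)
S(f) = -1 + f (S(f) = f - 1 = -1 + f)
b(Q) = 4*Q
55 + 219*((b(-1) + v)/(-216 + S(-5))) = 55 + 219*((4*(-1) + 1274)/(-216 + (-1 - 5))) = 55 + 219*((-4 + 1274)/(-216 - 6)) = 55 + 219*(1270/(-222)) = 55 + 219*(1270*(-1/222)) = 55 + 219*(-635/111) = 55 - 46355/37 = -44320/37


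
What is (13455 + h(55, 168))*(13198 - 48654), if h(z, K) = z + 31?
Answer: -480109696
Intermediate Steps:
h(z, K) = 31 + z
(13455 + h(55, 168))*(13198 - 48654) = (13455 + (31 + 55))*(13198 - 48654) = (13455 + 86)*(-35456) = 13541*(-35456) = -480109696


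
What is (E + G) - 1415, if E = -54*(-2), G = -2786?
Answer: -4093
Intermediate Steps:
E = 108
(E + G) - 1415 = (108 - 2786) - 1415 = -2678 - 1415 = -4093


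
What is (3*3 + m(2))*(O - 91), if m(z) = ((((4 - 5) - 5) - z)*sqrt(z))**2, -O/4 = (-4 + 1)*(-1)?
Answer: -14111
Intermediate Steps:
O = -12 (O = -4*(-4 + 1)*(-1) = -(-12)*(-1) = -4*3 = -12)
m(z) = z*(-6 - z)**2 (m(z) = (((-1 - 5) - z)*sqrt(z))**2 = ((-6 - z)*sqrt(z))**2 = (sqrt(z)*(-6 - z))**2 = z*(-6 - z)**2)
(3*3 + m(2))*(O - 91) = (3*3 + 2*(6 + 2)**2)*(-12 - 91) = (9 + 2*8**2)*(-103) = (9 + 2*64)*(-103) = (9 + 128)*(-103) = 137*(-103) = -14111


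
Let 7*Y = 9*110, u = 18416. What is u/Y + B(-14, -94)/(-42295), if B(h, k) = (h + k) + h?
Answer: 49567762/380655 ≈ 130.22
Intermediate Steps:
B(h, k) = k + 2*h
Y = 990/7 (Y = (9*110)/7 = (1/7)*990 = 990/7 ≈ 141.43)
u/Y + B(-14, -94)/(-42295) = 18416/(990/7) + (-94 + 2*(-14))/(-42295) = 18416*(7/990) + (-94 - 28)*(-1/42295) = 64456/495 - 122*(-1/42295) = 64456/495 + 122/42295 = 49567762/380655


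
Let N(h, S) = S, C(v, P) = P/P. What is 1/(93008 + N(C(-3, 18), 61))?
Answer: 1/93069 ≈ 1.0745e-5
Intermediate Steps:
C(v, P) = 1
1/(93008 + N(C(-3, 18), 61)) = 1/(93008 + 61) = 1/93069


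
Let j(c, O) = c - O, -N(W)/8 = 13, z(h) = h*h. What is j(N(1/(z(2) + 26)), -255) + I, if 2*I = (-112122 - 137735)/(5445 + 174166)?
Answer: 53992665/359222 ≈ 150.30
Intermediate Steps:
z(h) = h²
N(W) = -104 (N(W) = -8*13 = -104)
I = -249857/359222 (I = ((-112122 - 137735)/(5445 + 174166))/2 = (-249857/179611)/2 = (-249857*1/179611)/2 = (½)*(-249857/179611) = -249857/359222 ≈ -0.69555)
j(N(1/(z(2) + 26)), -255) + I = (-104 - 1*(-255)) - 249857/359222 = (-104 + 255) - 249857/359222 = 151 - 249857/359222 = 53992665/359222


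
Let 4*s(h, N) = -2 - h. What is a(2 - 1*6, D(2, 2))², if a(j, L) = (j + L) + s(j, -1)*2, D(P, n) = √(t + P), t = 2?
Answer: 1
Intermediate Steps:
s(h, N) = -½ - h/4 (s(h, N) = (-2 - h)/4 = -½ - h/4)
D(P, n) = √(2 + P)
a(j, L) = -1 + L + j/2 (a(j, L) = (j + L) + (-½ - j/4)*2 = (L + j) + (-1 - j/2) = -1 + L + j/2)
a(2 - 1*6, D(2, 2))² = (-1 + √(2 + 2) + (2 - 1*6)/2)² = (-1 + √4 + (2 - 6)/2)² = (-1 + 2 + (½)*(-4))² = (-1 + 2 - 2)² = (-1)² = 1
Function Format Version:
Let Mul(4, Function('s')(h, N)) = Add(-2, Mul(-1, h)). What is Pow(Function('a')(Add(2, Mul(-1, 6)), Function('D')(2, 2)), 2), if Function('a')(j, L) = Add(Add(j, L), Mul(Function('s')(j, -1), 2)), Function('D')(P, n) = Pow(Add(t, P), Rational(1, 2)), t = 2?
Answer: 1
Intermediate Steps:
Function('s')(h, N) = Add(Rational(-1, 2), Mul(Rational(-1, 4), h)) (Function('s')(h, N) = Mul(Rational(1, 4), Add(-2, Mul(-1, h))) = Add(Rational(-1, 2), Mul(Rational(-1, 4), h)))
Function('D')(P, n) = Pow(Add(2, P), Rational(1, 2))
Function('a')(j, L) = Add(-1, L, Mul(Rational(1, 2), j)) (Function('a')(j, L) = Add(Add(j, L), Mul(Add(Rational(-1, 2), Mul(Rational(-1, 4), j)), 2)) = Add(Add(L, j), Add(-1, Mul(Rational(-1, 2), j))) = Add(-1, L, Mul(Rational(1, 2), j)))
Pow(Function('a')(Add(2, Mul(-1, 6)), Function('D')(2, 2)), 2) = Pow(Add(-1, Pow(Add(2, 2), Rational(1, 2)), Mul(Rational(1, 2), Add(2, Mul(-1, 6)))), 2) = Pow(Add(-1, Pow(4, Rational(1, 2)), Mul(Rational(1, 2), Add(2, -6))), 2) = Pow(Add(-1, 2, Mul(Rational(1, 2), -4)), 2) = Pow(Add(-1, 2, -2), 2) = Pow(-1, 2) = 1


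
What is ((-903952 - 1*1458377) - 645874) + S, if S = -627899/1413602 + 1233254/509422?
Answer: -1083132797341539201/360059979022 ≈ -3.0082e+6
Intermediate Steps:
S = 711732378265/360059979022 (S = -627899*1/1413602 + 1233254*(1/509422) = -627899/1413602 + 616627/254711 = 711732378265/360059979022 ≈ 1.9767)
((-903952 - 1*1458377) - 645874) + S = ((-903952 - 1*1458377) - 645874) + 711732378265/360059979022 = ((-903952 - 1458377) - 645874) + 711732378265/360059979022 = (-2362329 - 645874) + 711732378265/360059979022 = -3008203 + 711732378265/360059979022 = -1083132797341539201/360059979022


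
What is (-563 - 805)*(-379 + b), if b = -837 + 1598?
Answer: -522576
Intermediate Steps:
b = 761
(-563 - 805)*(-379 + b) = (-563 - 805)*(-379 + 761) = -1368*382 = -522576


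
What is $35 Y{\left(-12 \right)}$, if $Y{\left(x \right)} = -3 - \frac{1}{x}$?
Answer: $- \frac{1225}{12} \approx -102.08$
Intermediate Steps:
$35 Y{\left(-12 \right)} = 35 \left(-3 - \frac{1}{-12}\right) = 35 \left(-3 - - \frac{1}{12}\right) = 35 \left(-3 + \frac{1}{12}\right) = 35 \left(- \frac{35}{12}\right) = - \frac{1225}{12}$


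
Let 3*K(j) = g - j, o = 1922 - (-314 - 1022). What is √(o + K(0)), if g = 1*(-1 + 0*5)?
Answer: √29319/3 ≈ 57.076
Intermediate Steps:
o = 3258 (o = 1922 - 1*(-1336) = 1922 + 1336 = 3258)
g = -1 (g = 1*(-1 + 0) = 1*(-1) = -1)
K(j) = -⅓ - j/3 (K(j) = (-1 - j)/3 = -⅓ - j/3)
√(o + K(0)) = √(3258 + (-⅓ - ⅓*0)) = √(3258 + (-⅓ + 0)) = √(3258 - ⅓) = √(9773/3) = √29319/3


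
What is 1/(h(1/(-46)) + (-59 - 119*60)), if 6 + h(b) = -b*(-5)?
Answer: -46/331435 ≈ -0.00013879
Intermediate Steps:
h(b) = -6 + 5*b (h(b) = -6 - b*(-5) = -6 + 5*b)
1/(h(1/(-46)) + (-59 - 119*60)) = 1/((-6 + 5/(-46)) + (-59 - 119*60)) = 1/((-6 + 5*(-1/46)) + (-59 - 7140)) = 1/((-6 - 5/46) - 7199) = 1/(-281/46 - 7199) = 1/(-331435/46) = -46/331435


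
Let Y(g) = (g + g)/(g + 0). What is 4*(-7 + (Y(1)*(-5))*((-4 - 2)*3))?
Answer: 692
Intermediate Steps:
Y(g) = 2 (Y(g) = (2*g)/g = 2)
4*(-7 + (Y(1)*(-5))*((-4 - 2)*3)) = 4*(-7 + (2*(-5))*((-4 - 2)*3)) = 4*(-7 - (-60)*3) = 4*(-7 - 10*(-18)) = 4*(-7 + 180) = 4*173 = 692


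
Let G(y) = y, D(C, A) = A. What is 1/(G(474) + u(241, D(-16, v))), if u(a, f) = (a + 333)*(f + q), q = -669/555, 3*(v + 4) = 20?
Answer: 555/728584 ≈ 0.00076175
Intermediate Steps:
v = 8/3 (v = -4 + (⅓)*20 = -4 + 20/3 = 8/3 ≈ 2.6667)
q = -223/185 (q = -669*1/555 = -223/185 ≈ -1.2054)
u(a, f) = (333 + a)*(-223/185 + f) (u(a, f) = (a + 333)*(f - 223/185) = (333 + a)*(-223/185 + f))
1/(G(474) + u(241, D(-16, v))) = 1/(474 + (-2007/5 + 333*(8/3) - 223/185*241 + 241*(8/3))) = 1/(474 + (-2007/5 + 888 - 53743/185 + 1928/3)) = 1/(474 + 465514/555) = 1/(728584/555) = 555/728584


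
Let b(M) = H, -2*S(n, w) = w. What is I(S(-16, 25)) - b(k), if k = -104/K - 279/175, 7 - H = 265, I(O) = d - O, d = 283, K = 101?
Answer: 1107/2 ≈ 553.50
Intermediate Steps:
S(n, w) = -w/2
I(O) = 283 - O
H = -258 (H = 7 - 1*265 = 7 - 265 = -258)
k = -46379/17675 (k = -104/101 - 279/175 = -46379/17675 ≈ -2.6240)
b(M) = -258
I(S(-16, 25)) - b(k) = (283 - (-1)*25/2) - 1*(-258) = (283 - 1*(-25/2)) + 258 = (283 + 25/2) + 258 = 591/2 + 258 = 1107/2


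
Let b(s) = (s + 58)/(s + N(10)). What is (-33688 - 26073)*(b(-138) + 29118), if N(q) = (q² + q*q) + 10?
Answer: -15660489572/9 ≈ -1.7401e+9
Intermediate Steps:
N(q) = 10 + 2*q² (N(q) = (q² + q²) + 10 = 2*q² + 10 = 10 + 2*q²)
b(s) = (58 + s)/(210 + s) (b(s) = (s + 58)/(s + (10 + 2*10²)) = (58 + s)/(s + (10 + 2*100)) = (58 + s)/(s + (10 + 200)) = (58 + s)/(s + 210) = (58 + s)/(210 + s))
(-33688 - 26073)*(b(-138) + 29118) = (-33688 - 26073)*((58 - 138)/(210 - 138) + 29118) = -59761*(-80/72 + 29118) = -59761*((1/72)*(-80) + 29118) = -59761*(-10/9 + 29118) = -59761*262052/9 = -15660489572/9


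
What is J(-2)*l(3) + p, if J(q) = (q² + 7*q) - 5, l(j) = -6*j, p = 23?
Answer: 293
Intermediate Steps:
J(q) = -5 + q² + 7*q
J(-2)*l(3) + p = (-5 + (-2)² + 7*(-2))*(-6*3) + 23 = (-5 + 4 - 14)*(-18) + 23 = -15*(-18) + 23 = 270 + 23 = 293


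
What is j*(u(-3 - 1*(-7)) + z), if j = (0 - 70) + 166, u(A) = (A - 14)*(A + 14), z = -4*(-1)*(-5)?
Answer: -19200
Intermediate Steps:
z = -20 (z = 4*(-5) = -20)
u(A) = (-14 + A)*(14 + A)
j = 96 (j = -70 + 166 = 96)
j*(u(-3 - 1*(-7)) + z) = 96*((-196 + (-3 - 1*(-7))²) - 20) = 96*((-196 + (-3 + 7)²) - 20) = 96*((-196 + 4²) - 20) = 96*((-196 + 16) - 20) = 96*(-180 - 20) = 96*(-200) = -19200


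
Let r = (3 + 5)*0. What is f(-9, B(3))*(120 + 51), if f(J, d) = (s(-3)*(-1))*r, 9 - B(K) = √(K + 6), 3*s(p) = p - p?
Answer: 0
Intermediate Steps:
s(p) = 0 (s(p) = (p - p)/3 = (⅓)*0 = 0)
r = 0 (r = 8*0 = 0)
B(K) = 9 - √(6 + K) (B(K) = 9 - √(K + 6) = 9 - √(6 + K))
f(J, d) = 0 (f(J, d) = (0*(-1))*0 = 0*0 = 0)
f(-9, B(3))*(120 + 51) = 0*(120 + 51) = 0*171 = 0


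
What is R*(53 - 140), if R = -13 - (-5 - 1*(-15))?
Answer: 2001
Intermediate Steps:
R = -23 (R = -13 - (-5 + 15) = -13 - 1*10 = -13 - 10 = -23)
R*(53 - 140) = -23*(53 - 140) = -23*(-87) = 2001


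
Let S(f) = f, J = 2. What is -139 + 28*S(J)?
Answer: -83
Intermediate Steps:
-139 + 28*S(J) = -139 + 28*2 = -139 + 56 = -83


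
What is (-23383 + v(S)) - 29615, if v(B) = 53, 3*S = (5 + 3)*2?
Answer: -52945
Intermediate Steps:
S = 16/3 (S = ((5 + 3)*2)/3 = (8*2)/3 = (⅓)*16 = 16/3 ≈ 5.3333)
(-23383 + v(S)) - 29615 = (-23383 + 53) - 29615 = -23330 - 29615 = -52945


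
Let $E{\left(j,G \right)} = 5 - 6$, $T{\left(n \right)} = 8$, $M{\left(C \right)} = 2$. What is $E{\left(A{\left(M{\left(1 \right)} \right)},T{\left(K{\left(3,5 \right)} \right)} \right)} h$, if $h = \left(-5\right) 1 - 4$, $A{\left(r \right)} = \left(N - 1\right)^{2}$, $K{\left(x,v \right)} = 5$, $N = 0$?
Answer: $9$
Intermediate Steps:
$A{\left(r \right)} = 1$ ($A{\left(r \right)} = \left(0 - 1\right)^{2} = \left(-1\right)^{2} = 1$)
$E{\left(j,G \right)} = -1$
$h = -9$ ($h = -5 - 4 = -9$)
$E{\left(A{\left(M{\left(1 \right)} \right)},T{\left(K{\left(3,5 \right)} \right)} \right)} h = \left(-1\right) \left(-9\right) = 9$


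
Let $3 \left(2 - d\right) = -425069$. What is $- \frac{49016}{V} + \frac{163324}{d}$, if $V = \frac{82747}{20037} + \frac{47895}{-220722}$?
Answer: $- \frac{4387554202596829092}{350270123757925} \approx -12526.0$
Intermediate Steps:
$d = \frac{425075}{3}$ ($d = 2 - - \frac{425069}{3} = 2 + \frac{425069}{3} = \frac{425075}{3} \approx 1.4169 \cdot 10^{5}$)
$V = \frac{5768137073}{1474202238}$ ($V = 82747 \cdot \frac{1}{20037} + 47895 \left(- \frac{1}{220722}\right) = \frac{82747}{20037} - \frac{15965}{73574} = \frac{5768137073}{1474202238} \approx 3.9127$)
$- \frac{49016}{V} + \frac{163324}{d} = - \frac{49016}{\frac{5768137073}{1474202238}} + \frac{163324}{\frac{425075}{3}} = \left(-49016\right) \frac{1474202238}{5768137073} + 163324 \cdot \frac{3}{425075} = - \frac{72259496897808}{5768137073} + \frac{69996}{60725} = - \frac{4387554202596829092}{350270123757925}$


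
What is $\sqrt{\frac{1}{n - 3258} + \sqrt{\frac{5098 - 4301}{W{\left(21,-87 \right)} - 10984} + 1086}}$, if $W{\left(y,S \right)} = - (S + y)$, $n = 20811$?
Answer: $\frac{\sqrt{2092365414372 + 3363921058662 \sqrt{129445456618}}}{191643654} \approx 5.7405$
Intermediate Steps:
$W{\left(y,S \right)} = - S - y$
$\sqrt{\frac{1}{n - 3258} + \sqrt{\frac{5098 - 4301}{W{\left(21,-87 \right)} - 10984} + 1086}} = \sqrt{\frac{1}{20811 - 3258} + \sqrt{\frac{5098 - 4301}{\left(\left(-1\right) \left(-87\right) - 21\right) - 10984} + 1086}} = \sqrt{\frac{1}{17553} + \sqrt{\frac{797}{\left(87 - 21\right) - 10984} + 1086}} = \sqrt{\frac{1}{17553} + \sqrt{\frac{797}{66 - 10984} + 1086}} = \sqrt{\frac{1}{17553} + \sqrt{\frac{797}{-10918} + 1086}} = \sqrt{\frac{1}{17553} + \sqrt{797 \left(- \frac{1}{10918}\right) + 1086}} = \sqrt{\frac{1}{17553} + \sqrt{- \frac{797}{10918} + 1086}} = \sqrt{\frac{1}{17553} + \sqrt{\frac{11856151}{10918}}} = \sqrt{\frac{1}{17553} + \frac{\sqrt{129445456618}}{10918}}$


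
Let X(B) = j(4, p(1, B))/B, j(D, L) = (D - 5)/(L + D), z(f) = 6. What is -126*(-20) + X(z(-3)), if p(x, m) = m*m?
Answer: 604799/240 ≈ 2520.0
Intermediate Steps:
p(x, m) = m²
j(D, L) = (-5 + D)/(D + L)
X(B) = -1/(B*(4 + B²)) (X(B) = ((-5 + 4)/(4 + B²))/B = (-1/(4 + B²))/B = -1/(B*(4 + B²)))
-126*(-20) + X(z(-3)) = -126*(-20) - 1/(6*(4 + 6²)) = 2520 - 1*⅙/(4 + 36) = 2520 - 1*⅙/40 = 2520 - 1*⅙*1/40 = 2520 - 1/240 = 604799/240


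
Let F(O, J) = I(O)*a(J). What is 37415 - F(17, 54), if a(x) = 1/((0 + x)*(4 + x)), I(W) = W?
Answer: 117183763/3132 ≈ 37415.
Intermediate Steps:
a(x) = 1/(x*(4 + x))
F(O, J) = O/(J*(4 + J)) (F(O, J) = O*(1/(J*(4 + J))) = O/(J*(4 + J)))
37415 - F(17, 54) = 37415 - 17/(54*(4 + 54)) = 37415 - 17/(54*58) = 37415 - 1*17/3132 = 37415 - 17/3132 = 117183763/3132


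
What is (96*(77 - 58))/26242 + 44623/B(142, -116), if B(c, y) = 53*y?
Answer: -579891407/80667908 ≈ -7.1886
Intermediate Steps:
(96*(77 - 58))/26242 + 44623/B(142, -116) = (96*(77 - 58))/26242 + 44623/((53*(-116))) = (96*19)*(1/26242) + 44623/(-6148) = 1824*(1/26242) + 44623*(-1/6148) = 912/13121 - 44623/6148 = -579891407/80667908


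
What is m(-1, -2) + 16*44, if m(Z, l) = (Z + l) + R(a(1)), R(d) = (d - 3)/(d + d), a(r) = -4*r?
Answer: 5615/8 ≈ 701.88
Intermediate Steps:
R(d) = (-3 + d)/(2*d) (R(d) = (-3 + d)/((2*d)) = (-3 + d)*(1/(2*d)) = (-3 + d)/(2*d))
m(Z, l) = 7/8 + Z + l (m(Z, l) = (Z + l) + (-3 - 4*1)/(2*((-4*1))) = (Z + l) + (½)*(-3 - 4)/(-4) = (Z + l) + (½)*(-¼)*(-7) = (Z + l) + 7/8 = 7/8 + Z + l)
m(-1, -2) + 16*44 = (7/8 - 1 - 2) + 16*44 = -17/8 + 704 = 5615/8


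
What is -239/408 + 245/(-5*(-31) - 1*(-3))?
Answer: 31099/32232 ≈ 0.96485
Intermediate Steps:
-239/408 + 245/(-5*(-31) - 1*(-3)) = -239*1/408 + 245/(155 + 3) = -239/408 + 245/158 = 31099/32232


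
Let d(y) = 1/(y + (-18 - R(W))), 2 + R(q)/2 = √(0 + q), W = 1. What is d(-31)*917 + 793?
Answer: 36354/47 ≈ 773.49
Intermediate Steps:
R(q) = -4 + 2*√q (R(q) = -4 + 2*√(0 + q) = -4 + 2*√q)
d(y) = 1/(-16 + y) (d(y) = 1/(y + (-18 - (-4 + 2*√1))) = 1/(y + (-18 - (-4 + 2*1))) = 1/(y + (-18 - (-4 + 2))) = 1/(y + (-18 - 1*(-2))) = 1/(y + (-18 + 2)) = 1/(y - 16) = 1/(-16 + y))
d(-31)*917 + 793 = 917/(-16 - 31) + 793 = 917/(-47) + 793 = -1/47*917 + 793 = -917/47 + 793 = 36354/47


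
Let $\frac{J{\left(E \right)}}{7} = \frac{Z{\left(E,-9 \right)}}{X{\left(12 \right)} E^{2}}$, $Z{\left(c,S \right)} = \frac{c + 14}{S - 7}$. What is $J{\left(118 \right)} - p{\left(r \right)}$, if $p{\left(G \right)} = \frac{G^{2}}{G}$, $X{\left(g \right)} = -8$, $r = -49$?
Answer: $\frac{21833063}{445568} \approx 49.0$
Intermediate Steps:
$Z{\left(c,S \right)} = \frac{14 + c}{-7 + S}$
$J{\left(E \right)} = - \frac{7 \left(- \frac{7}{8} - \frac{E}{16}\right)}{8 E^{2}}$ ($J{\left(E \right)} = 7 \frac{\frac{1}{-7 - 9} \left(14 + E\right)}{\left(-8\right) E^{2}} = 7 \frac{14 + E}{-16} \left(- \frac{1}{8 E^{2}}\right) = 7 - \frac{14 + E}{16} \left(- \frac{1}{8 E^{2}}\right) = 7 \left(- \frac{7}{8} - \frac{E}{16}\right) \left(- \frac{1}{8 E^{2}}\right) = 7 \left(- \frac{- \frac{7}{8} - \frac{E}{16}}{8 E^{2}}\right) = - \frac{7 \left(- \frac{7}{8} - \frac{E}{16}\right)}{8 E^{2}}$)
$p{\left(G \right)} = G$
$J{\left(118 \right)} - p{\left(r \right)} = \frac{7 \left(14 + 118\right)}{128 \cdot 13924} - -49 = \frac{7}{128} \cdot \frac{1}{13924} \cdot 132 + 49 = \frac{231}{445568} + 49 = \frac{21833063}{445568}$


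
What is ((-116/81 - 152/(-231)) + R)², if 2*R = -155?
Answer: 953339384881/155600676 ≈ 6126.8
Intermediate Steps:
R = -155/2 (R = (½)*(-155) = -155/2 ≈ -77.500)
((-116/81 - 152/(-231)) + R)² = ((-116/81 - 152/(-231)) - 155/2)² = ((-116*1/81 - 152*(-1/231)) - 155/2)² = ((-116/81 + 152/231) - 155/2)² = (-4828/6237 - 155/2)² = (-976391/12474)² = 953339384881/155600676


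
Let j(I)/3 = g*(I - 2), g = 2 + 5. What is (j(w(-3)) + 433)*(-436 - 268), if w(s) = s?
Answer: -230912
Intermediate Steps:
g = 7
j(I) = -42 + 21*I (j(I) = 3*(7*(I - 2)) = 3*(7*(-2 + I)) = 3*(-14 + 7*I) = -42 + 21*I)
(j(w(-3)) + 433)*(-436 - 268) = ((-42 + 21*(-3)) + 433)*(-436 - 268) = ((-42 - 63) + 433)*(-704) = (-105 + 433)*(-704) = 328*(-704) = -230912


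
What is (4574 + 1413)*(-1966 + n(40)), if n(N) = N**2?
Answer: -2191242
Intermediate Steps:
(4574 + 1413)*(-1966 + n(40)) = (4574 + 1413)*(-1966 + 40**2) = 5987*(-1966 + 1600) = 5987*(-366) = -2191242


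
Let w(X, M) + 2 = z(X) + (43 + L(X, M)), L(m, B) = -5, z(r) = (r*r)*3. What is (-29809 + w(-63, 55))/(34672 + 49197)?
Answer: -17866/83869 ≈ -0.21302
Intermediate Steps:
z(r) = 3*r**2 (z(r) = r**2*3 = 3*r**2)
w(X, M) = 36 + 3*X**2 (w(X, M) = -2 + (3*X**2 + (43 - 5)) = -2 + (3*X**2 + 38) = -2 + (38 + 3*X**2) = 36 + 3*X**2)
(-29809 + w(-63, 55))/(34672 + 49197) = (-29809 + (36 + 3*(-63)**2))/(34672 + 49197) = (-29809 + (36 + 3*3969))/83869 = (-29809 + (36 + 11907))*(1/83869) = (-29809 + 11943)*(1/83869) = -17866*1/83869 = -17866/83869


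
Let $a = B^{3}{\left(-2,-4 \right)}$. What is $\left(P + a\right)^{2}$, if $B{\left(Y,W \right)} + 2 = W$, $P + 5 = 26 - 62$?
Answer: $66049$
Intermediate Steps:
$P = -41$ ($P = -5 + \left(26 - 62\right) = -5 - 36 = -41$)
$B{\left(Y,W \right)} = -2 + W$
$a = -216$ ($a = \left(-2 - 4\right)^{3} = \left(-6\right)^{3} = -216$)
$\left(P + a\right)^{2} = \left(-41 - 216\right)^{2} = \left(-257\right)^{2} = 66049$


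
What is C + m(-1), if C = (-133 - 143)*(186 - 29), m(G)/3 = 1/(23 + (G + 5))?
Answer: -389987/9 ≈ -43332.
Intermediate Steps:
m(G) = 3/(28 + G) (m(G) = 3/(23 + (G + 5)) = 3/(23 + (5 + G)) = 3/(28 + G))
C = -43332 (C = -276*157 = -43332)
C + m(-1) = -43332 + 3/(28 - 1) = -43332 + 3/27 = -43332 + 3*(1/27) = -43332 + ⅑ = -389987/9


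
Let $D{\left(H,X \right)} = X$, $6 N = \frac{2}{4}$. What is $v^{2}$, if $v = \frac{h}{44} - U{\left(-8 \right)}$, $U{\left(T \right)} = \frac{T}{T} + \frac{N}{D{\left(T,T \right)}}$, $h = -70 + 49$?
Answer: $\frac{2399401}{1115136} \approx 2.1517$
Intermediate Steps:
$N = \frac{1}{12}$ ($N = \frac{2 \cdot \frac{1}{4}}{6} = \frac{1}{6} \cdot \frac{1}{2} = \frac{1}{12} \approx 0.083333$)
$h = -21$
$U{\left(T \right)} = 1 + \frac{1}{12 T}$ ($U{\left(T \right)} = \frac{T}{T} + \frac{1}{12 T} = 1 + \frac{1}{12 T}$)
$v = - \frac{1549}{1056}$ ($v = - \frac{21}{44} - \frac{\frac{1}{12} - 8}{-8} = \left(-21\right) \frac{1}{44} - \left(- \frac{1}{8}\right) \left(- \frac{95}{12}\right) = - \frac{21}{44} - \frac{95}{96} = - \frac{1549}{1056} \approx -1.4669$)
$v^{2} = \left(- \frac{1549}{1056}\right)^{2} = \frac{2399401}{1115136}$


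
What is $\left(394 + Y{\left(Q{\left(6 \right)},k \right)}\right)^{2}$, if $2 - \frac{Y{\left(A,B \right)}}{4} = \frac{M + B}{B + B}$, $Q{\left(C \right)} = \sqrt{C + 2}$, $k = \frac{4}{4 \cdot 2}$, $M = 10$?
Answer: $129600$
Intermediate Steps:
$k = \frac{1}{2}$ ($k = \frac{4}{8} = 4 \cdot \frac{1}{8} = \frac{1}{2} \approx 0.5$)
$Q{\left(C \right)} = \sqrt{2 + C}$
$Y{\left(A,B \right)} = 8 - \frac{2 \left(10 + B\right)}{B}$ ($Y{\left(A,B \right)} = 8 - 4 \frac{10 + B}{B + B} = 8 - 4 \frac{10 + B}{2 B} = 8 - \frac{2 \left(10 + B\right)}{B}$)
$\left(394 + Y{\left(Q{\left(6 \right)},k \right)}\right)^{2} = \left(394 + \left(6 - 20 \frac{1}{\frac{1}{2}}\right)\right)^{2} = \left(394 + \left(6 - 40\right)\right)^{2} = \left(394 - 34\right)^{2} = 360^{2} = 129600$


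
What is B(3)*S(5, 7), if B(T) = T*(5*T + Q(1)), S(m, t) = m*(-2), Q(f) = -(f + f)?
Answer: -390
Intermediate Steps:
Q(f) = -2*f
S(m, t) = -2*m
B(T) = T*(-2 + 5*T) (B(T) = T*(5*T - 2*1) = T*(5*T - 2) = T*(-2 + 5*T))
B(3)*S(5, 7) = (3*(-2 + 5*3))*(-2*5) = (3*(-2 + 15))*(-10) = (3*13)*(-10) = 39*(-10) = -390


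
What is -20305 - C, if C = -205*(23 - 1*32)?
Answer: -22150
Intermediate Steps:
C = 1845 (C = -205*(23 - 32) = -205*(-9) = 1845)
-20305 - C = -20305 - 1*1845 = -20305 - 1845 = -22150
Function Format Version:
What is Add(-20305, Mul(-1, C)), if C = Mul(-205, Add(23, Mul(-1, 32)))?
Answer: -22150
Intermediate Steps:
C = 1845 (C = Mul(-205, Add(23, -32)) = Mul(-205, -9) = 1845)
Add(-20305, Mul(-1, C)) = Add(-20305, Mul(-1, 1845)) = Add(-20305, -1845) = -22150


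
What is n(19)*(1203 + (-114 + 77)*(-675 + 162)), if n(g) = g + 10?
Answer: 585336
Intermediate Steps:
n(g) = 10 + g
n(19)*(1203 + (-114 + 77)*(-675 + 162)) = (10 + 19)*(1203 + (-114 + 77)*(-675 + 162)) = 29*(1203 - 37*(-513)) = 29*(1203 + 18981) = 29*20184 = 585336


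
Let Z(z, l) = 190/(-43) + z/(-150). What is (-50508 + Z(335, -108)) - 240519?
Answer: -375433411/1290 ≈ -2.9103e+5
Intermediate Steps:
Z(z, l) = -190/43 - z/150 (Z(z, l) = 190*(-1/43) + z*(-1/150) = -190/43 - z/150)
(-50508 + Z(335, -108)) - 240519 = (-50508 + (-190/43 - 1/150*335)) - 240519 = (-50508 + (-190/43 - 67/30)) - 240519 = (-50508 - 8581/1290) - 240519 = -65163901/1290 - 240519 = -375433411/1290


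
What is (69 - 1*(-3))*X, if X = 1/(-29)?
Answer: -72/29 ≈ -2.4828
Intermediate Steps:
X = -1/29 ≈ -0.034483
(69 - 1*(-3))*X = (69 - 1*(-3))*(-1/29) = (69 + 3)*(-1/29) = 72*(-1/29) = -72/29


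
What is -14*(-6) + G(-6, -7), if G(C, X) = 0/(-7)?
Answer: 84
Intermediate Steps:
G(C, X) = 0 (G(C, X) = 0*(-1/7) = 0)
-14*(-6) + G(-6, -7) = -14*(-6) + 0 = 84 + 0 = 84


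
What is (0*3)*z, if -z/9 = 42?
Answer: 0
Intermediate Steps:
z = -378 (z = -9*42 = -378)
(0*3)*z = (0*3)*(-378) = 0*(-378) = 0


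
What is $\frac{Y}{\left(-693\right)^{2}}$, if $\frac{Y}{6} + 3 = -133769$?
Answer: $- \frac{267544}{160083} \approx -1.6713$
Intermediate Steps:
$Y = -802632$ ($Y = -18 + 6 \left(-133769\right) = -18 - 802614 = -802632$)
$\frac{Y}{\left(-693\right)^{2}} = - \frac{802632}{\left(-693\right)^{2}} = - \frac{802632}{480249} = \left(-802632\right) \frac{1}{480249} = - \frac{267544}{160083}$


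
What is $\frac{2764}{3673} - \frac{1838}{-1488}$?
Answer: $\frac{5431903}{2732712} \approx 1.9877$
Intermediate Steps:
$\frac{2764}{3673} - \frac{1838}{-1488} = 2764 \cdot \frac{1}{3673} - - \frac{919}{744} = \frac{2764}{3673} + \frac{919}{744} = \frac{5431903}{2732712}$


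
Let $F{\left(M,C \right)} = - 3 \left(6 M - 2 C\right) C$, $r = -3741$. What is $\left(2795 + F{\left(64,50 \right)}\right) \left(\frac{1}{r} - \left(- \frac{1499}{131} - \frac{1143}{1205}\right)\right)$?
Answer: $- \frac{58253366771173}{118107111} \approx -4.9323 \cdot 10^{5}$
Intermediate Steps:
$F{\left(M,C \right)} = C \left(- 18 M + 6 C\right)$ ($F{\left(M,C \right)} = - 3 \left(- 2 C + 6 M\right) C = \left(- 18 M + 6 C\right) C = C \left(- 18 M + 6 C\right)$)
$\left(2795 + F{\left(64,50 \right)}\right) \left(\frac{1}{r} - \left(- \frac{1499}{131} - \frac{1143}{1205}\right)\right) = \left(2795 + 6 \cdot 50 \left(50 - 192\right)\right) \left(\frac{1}{-3741} - \left(- \frac{1499}{131} - \frac{1143}{1205}\right)\right) = \left(2795 + 6 \cdot 50 \left(50 - 192\right)\right) \left(- \frac{1}{3741} - - \frac{1956028}{157855}\right) = \left(2795 + 6 \cdot 50 \left(-142\right)\right) \left(- \frac{1}{3741} + \left(\frac{1143}{1205} + \frac{1499}{131}\right)\right) = \left(2795 - 42600\right) \left(- \frac{1}{3741} + \frac{1956028}{157855}\right) = \left(-39805\right) \frac{7317342893}{590535555} = - \frac{58253366771173}{118107111}$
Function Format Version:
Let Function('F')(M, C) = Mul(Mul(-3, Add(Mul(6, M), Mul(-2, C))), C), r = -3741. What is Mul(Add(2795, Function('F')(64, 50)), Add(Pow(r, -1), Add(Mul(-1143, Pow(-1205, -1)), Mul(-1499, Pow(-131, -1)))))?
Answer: Rational(-58253366771173, 118107111) ≈ -4.9323e+5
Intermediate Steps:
Function('F')(M, C) = Mul(C, Add(Mul(-18, M), Mul(6, C))) (Function('F')(M, C) = Mul(Mul(-3, Add(Mul(-2, C), Mul(6, M))), C) = Mul(Add(Mul(-18, M), Mul(6, C)), C) = Mul(C, Add(Mul(-18, M), Mul(6, C))))
Mul(Add(2795, Function('F')(64, 50)), Add(Pow(r, -1), Add(Mul(-1143, Pow(-1205, -1)), Mul(-1499, Pow(-131, -1))))) = Mul(Add(2795, Mul(6, 50, Add(50, Mul(-3, 64)))), Add(Pow(-3741, -1), Add(Mul(-1143, Pow(-1205, -1)), Mul(-1499, Pow(-131, -1))))) = Mul(Add(2795, Mul(6, 50, Add(50, -192))), Add(Rational(-1, 3741), Add(Mul(-1143, Rational(-1, 1205)), Mul(-1499, Rational(-1, 131))))) = Mul(Add(2795, Mul(6, 50, -142)), Add(Rational(-1, 3741), Add(Rational(1143, 1205), Rational(1499, 131)))) = Mul(Add(2795, -42600), Add(Rational(-1, 3741), Rational(1956028, 157855))) = Mul(-39805, Rational(7317342893, 590535555)) = Rational(-58253366771173, 118107111)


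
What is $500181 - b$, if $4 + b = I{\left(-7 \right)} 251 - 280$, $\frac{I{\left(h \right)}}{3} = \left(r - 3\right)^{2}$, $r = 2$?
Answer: $499712$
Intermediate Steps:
$I{\left(h \right)} = 3$ ($I{\left(h \right)} = 3 \left(2 - 3\right)^{2} = 3 \left(-1\right)^{2} = 3 \cdot 1 = 3$)
$b = 469$ ($b = -4 + \left(3 \cdot 251 - 280\right) = -4 + \left(753 - 280\right) = -4 + 473 = 469$)
$500181 - b = 500181 - 469 = 499712$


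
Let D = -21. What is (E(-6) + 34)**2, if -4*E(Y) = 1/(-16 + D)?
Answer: 25331089/21904 ≈ 1156.5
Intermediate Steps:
E(Y) = 1/148 (E(Y) = -1/(4*(-16 - 21)) = -1/4/(-37) = -1/4*(-1/37) = 1/148)
(E(-6) + 34)**2 = (1/148 + 34)**2 = (5033/148)**2 = 25331089/21904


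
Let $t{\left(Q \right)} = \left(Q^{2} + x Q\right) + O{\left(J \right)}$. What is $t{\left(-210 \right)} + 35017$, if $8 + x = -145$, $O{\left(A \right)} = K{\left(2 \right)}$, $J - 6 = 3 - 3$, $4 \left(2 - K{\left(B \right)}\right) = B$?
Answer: $\frac{222497}{2} \approx 1.1125 \cdot 10^{5}$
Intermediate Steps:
$K{\left(B \right)} = 2 - \frac{B}{4}$
$J = 6$ ($J = 6 + \left(3 - 3\right) = 6 + 0 = 6$)
$O{\left(A \right)} = \frac{3}{2}$ ($O{\left(A \right)} = 2 - \frac{1}{2} = \frac{3}{2}$)
$x = -153$ ($x = -8 - 145 = -153$)
$t{\left(Q \right)} = \frac{3}{2} + Q^{2} - 153 Q$ ($t{\left(Q \right)} = \left(Q^{2} - 153 Q\right) + \frac{3}{2} = \frac{3}{2} + Q^{2} - 153 Q$)
$t{\left(-210 \right)} + 35017 = \left(\frac{3}{2} + \left(-210\right)^{2} - -32130\right) + 35017 = \left(\frac{3}{2} + 44100 + 32130\right) + 35017 = \frac{152463}{2} + 35017 = \frac{222497}{2}$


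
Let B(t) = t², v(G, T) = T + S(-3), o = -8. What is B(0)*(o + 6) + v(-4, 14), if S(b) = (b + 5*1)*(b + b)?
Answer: 2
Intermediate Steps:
S(b) = 2*b*(5 + b) (S(b) = (b + 5)*(2*b) = (5 + b)*(2*b) = 2*b*(5 + b))
v(G, T) = -12 + T (v(G, T) = T + 2*(-3)*(5 - 3) = T + 2*(-3)*2 = T - 12 = -12 + T)
B(0)*(o + 6) + v(-4, 14) = 0²*(-8 + 6) + (-12 + 14) = 0*(-2) + 2 = 0 + 2 = 2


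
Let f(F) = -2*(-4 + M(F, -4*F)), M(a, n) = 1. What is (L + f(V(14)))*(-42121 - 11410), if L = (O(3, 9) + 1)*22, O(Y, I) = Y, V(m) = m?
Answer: -5031914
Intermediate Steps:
f(F) = 6 (f(F) = -2*(-4 + 1) = -2*(-3) = 6)
L = 88 (L = (3 + 1)*22 = 4*22 = 88)
(L + f(V(14)))*(-42121 - 11410) = (88 + 6)*(-42121 - 11410) = 94*(-53531) = -5031914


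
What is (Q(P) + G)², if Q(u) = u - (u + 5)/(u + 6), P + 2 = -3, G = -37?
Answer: 1764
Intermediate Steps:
P = -5 (P = -2 - 3 = -5)
Q(u) = u - (5 + u)/(6 + u)
(Q(P) + G)² = ((-5 + (-5)² + 5*(-5))/(6 - 5) - 37)² = ((-5 + 25 - 25)/1 - 37)² = (1*(-5) - 37)² = (-5 - 37)² = (-42)² = 1764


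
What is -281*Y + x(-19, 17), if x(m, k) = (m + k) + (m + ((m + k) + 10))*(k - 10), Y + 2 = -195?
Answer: 55278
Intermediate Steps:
Y = -197 (Y = -2 - 195 = -197)
x(m, k) = k + m + (-10 + k)*(10 + k + 2*m) (x(m, k) = (k + m) + (m + ((k + m) + 10))*(-10 + k) = (k + m) + (m + (10 + k + m))*(-10 + k) = (k + m) + (10 + k + 2*m)*(-10 + k) = (k + m) + (-10 + k)*(10 + k + 2*m) = k + m + (-10 + k)*(10 + k + 2*m))
-281*Y + x(-19, 17) = -281*(-197) + (-100 + 17 + 17² - 19*(-19) + 2*17*(-19)) = 55357 + (-100 + 17 + 289 + 361 - 646) = 55357 - 79 = 55278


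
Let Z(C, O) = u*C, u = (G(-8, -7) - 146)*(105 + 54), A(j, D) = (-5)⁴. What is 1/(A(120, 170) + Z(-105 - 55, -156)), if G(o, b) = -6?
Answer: 1/3867505 ≈ 2.5856e-7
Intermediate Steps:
A(j, D) = 625
u = -24168 (u = (-6 - 146)*(105 + 54) = -152*159 = -24168)
Z(C, O) = -24168*C
1/(A(120, 170) + Z(-105 - 55, -156)) = 1/(625 - 24168*(-105 - 55)) = 1/(625 - 24168*(-160)) = 1/(625 + 3866880) = 1/3867505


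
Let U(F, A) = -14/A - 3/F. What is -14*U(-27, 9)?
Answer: 182/9 ≈ 20.222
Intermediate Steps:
-14*U(-27, 9) = -14*(-14/9 - 3/(-27)) = -14*(-14*1/9 - 3*(-1/27)) = -14*(-14/9 + 1/9) = -14*(-13/9) = 182/9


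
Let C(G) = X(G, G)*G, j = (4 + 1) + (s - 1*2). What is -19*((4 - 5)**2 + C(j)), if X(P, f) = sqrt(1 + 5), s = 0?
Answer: -19 - 57*sqrt(6) ≈ -158.62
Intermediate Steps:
X(P, f) = sqrt(6)
j = 3 (j = (4 + 1) + (0 - 1*2) = 5 + (0 - 2) = 5 - 2 = 3)
C(G) = G*sqrt(6) (C(G) = sqrt(6)*G = G*sqrt(6))
-19*((4 - 5)**2 + C(j)) = -19*((4 - 5)**2 + 3*sqrt(6)) = -19*((-1)**2 + 3*sqrt(6)) = -19*(1 + 3*sqrt(6)) = -19 - 57*sqrt(6)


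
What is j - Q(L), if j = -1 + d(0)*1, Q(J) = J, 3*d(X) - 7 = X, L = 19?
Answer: -53/3 ≈ -17.667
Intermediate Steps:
d(X) = 7/3 + X/3
j = 4/3 (j = -1 + (7/3 + (1/3)*0)*1 = -1 + (7/3 + 0)*1 = -1 + (7/3)*1 = -1 + 7/3 = 4/3 ≈ 1.3333)
j - Q(L) = 4/3 - 1*19 = 4/3 - 19 = -53/3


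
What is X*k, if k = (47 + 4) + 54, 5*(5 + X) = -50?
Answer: -1575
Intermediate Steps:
X = -15 (X = -5 + (⅕)*(-50) = -5 - 10 = -15)
k = 105 (k = 51 + 54 = 105)
X*k = -15*105 = -1575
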